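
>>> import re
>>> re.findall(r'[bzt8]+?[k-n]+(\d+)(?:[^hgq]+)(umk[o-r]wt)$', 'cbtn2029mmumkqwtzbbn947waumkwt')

[]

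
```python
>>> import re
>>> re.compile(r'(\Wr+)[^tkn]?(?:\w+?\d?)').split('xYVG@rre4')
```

This matches a non-word character, then one or more of the literal 'r' (captured); then optionally any character except [tkn]; then one or more of a word character (lazy), then optionally a digit (non-capturing group).
Matches to split on: at [4:9] → '@rre4'.
With a capturing group present, the delimiter's captured portion is kept in the result list.

['xYVG', '@rr', '']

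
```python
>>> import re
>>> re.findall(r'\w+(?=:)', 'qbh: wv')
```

The lookaround is zero-width — it requires the adjacent text to match without consuming it, so the asserted text isn't part of the match.
Matches: at [0:3] → 'qbh'.
`findall` yields the raw match text (1 of them) because the pattern has no groups.

['qbh']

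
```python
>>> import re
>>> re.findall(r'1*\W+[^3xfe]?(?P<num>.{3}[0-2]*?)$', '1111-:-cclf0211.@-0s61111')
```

['s61111']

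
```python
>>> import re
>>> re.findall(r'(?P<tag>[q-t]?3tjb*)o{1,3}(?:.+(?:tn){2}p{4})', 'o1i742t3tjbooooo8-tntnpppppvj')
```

This matches optionally a character in [q-t], then the literal '3tj', then zero or more of a literal 'b' (captured as 'tag'); then 1 to 3 of a literal 'o'; then one or more of any character, then the literal 'tn' repeated 2 times, then exactly 4 of a literal 'p' (non-capturing group).
Matches: at [6:26] match 't3tjbooooo8-tntnpppp', group 1 = 't3tjb'.
With a single group, `findall` returns only what that group captured — 1 item.

['t3tjb']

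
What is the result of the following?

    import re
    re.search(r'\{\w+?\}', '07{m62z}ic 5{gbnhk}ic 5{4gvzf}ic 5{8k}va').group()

'{m62z}'

The match spans [2:8] → '{m62z}'.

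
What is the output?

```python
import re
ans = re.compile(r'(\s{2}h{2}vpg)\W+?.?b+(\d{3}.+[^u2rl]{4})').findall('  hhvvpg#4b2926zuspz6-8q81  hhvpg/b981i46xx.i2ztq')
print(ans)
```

Pattern: exactly 2 of whitespace, then exactly 2 of a literal 'h', then the literal 'vpg' (captured); then one or more of a non-word character (lazy), then optionally any character, then one or more of a literal 'b'; then exactly 3 of a digit, then one or more of any character, then exactly 4 of any character except [u2rl] (captured).
Matches: at [26:45] match '  hhvpg/b981i46xx.i', groups = ('  hhvpg', '981i46xx.i').
Multiple groups make `findall` return tuples — one 2-tuple for the one match.

[('  hhvpg', '981i46xx.i')]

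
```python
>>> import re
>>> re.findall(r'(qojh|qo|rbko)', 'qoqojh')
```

The regex engine tests alternatives in the order written; an earlier branch that matches wins even if a later one would match more.
Scanning left to right: at [0:2] match 'qo', group 1 = 'qo'; at [2:6] match 'qojh', group 1 = 'qojh'.
Because there's exactly one group, `findall` drops the full match and keeps group 1 from each hit.

['qo', 'qojh']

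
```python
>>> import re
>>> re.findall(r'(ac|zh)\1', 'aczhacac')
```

['ac']

`\1` has to match the exact text group 1 already captured.
Matches: at [4:8] match 'acac', group 1 = 'ac'.
With a single group, `findall` returns only what that group captured — 1 item.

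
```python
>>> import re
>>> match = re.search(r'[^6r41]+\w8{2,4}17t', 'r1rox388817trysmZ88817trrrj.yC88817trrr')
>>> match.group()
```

'ox388817t'

The match spans [3:12] → 'ox388817t'.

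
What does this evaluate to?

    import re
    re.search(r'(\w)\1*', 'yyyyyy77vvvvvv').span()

(0, 6)

`\1` is not a pattern — it's the concrete string captured by group 1, re-applied verbatim.
The match spans [0:6] → 'yyyyyy'.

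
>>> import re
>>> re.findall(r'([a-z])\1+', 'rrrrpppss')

['r', 'p', 's']

The backreference `\1` re-matches whatever the first group consumed, character for character.
One capturing group, so `findall` returns just the captured substring from each match — 3 in all.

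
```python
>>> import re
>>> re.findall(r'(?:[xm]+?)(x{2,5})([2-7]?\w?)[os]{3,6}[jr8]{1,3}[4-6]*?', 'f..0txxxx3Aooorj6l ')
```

This matches one or more of one of [xm] (lazy) (non-capturing group); then 2 to 5 of a literal 'x' (captured); then optionally a character in [2-7], then optionally a word character (captured); then 3 to 6 of one of [os], then 1 to 3 of one of [jr8], then zero or more of a character in [4-6] (lazy).
Walking the string: at [5:16] match 'xxxx3Aooorj', groups = ('xxx', '3A').
Multiple groups make `findall` return tuples — one 2-tuple for the one match.

[('xxx', '3A')]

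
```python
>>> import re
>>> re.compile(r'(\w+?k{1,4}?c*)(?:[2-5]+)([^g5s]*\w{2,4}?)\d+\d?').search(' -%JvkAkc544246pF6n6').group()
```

'JvkAkc544246pF6n6'

This matches one or more of a word character (lazy), then 1 to 4 of the literal 'k' (lazy), then zero or more of the literal 'c' (captured); then one or more of a character in [2-5] (non-capturing group); then zero or more of any character except [g5s], then 2 to 4 of a word character (lazy) (captured); then one or more of a digit, then optionally a digit.
The match spans [3:20] → 'JvkAkc544246pF6n6'.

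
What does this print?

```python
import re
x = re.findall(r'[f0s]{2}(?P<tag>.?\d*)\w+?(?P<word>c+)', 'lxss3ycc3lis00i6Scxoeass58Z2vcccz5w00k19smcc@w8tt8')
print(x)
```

[('3', 'cc'), ('0', 'c'), ('58', 'ccc'), ('k19', 'cc')]

A non-greedy quantifier consumes as few characters as it can — just enough that the remainder of the pattern still matches from where it stops; whatever follows it matches normally.
`findall` packs the 2 group values into a tuple for every match.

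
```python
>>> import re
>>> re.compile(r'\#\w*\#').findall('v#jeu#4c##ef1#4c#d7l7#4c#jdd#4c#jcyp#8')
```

['#jeu#', '##', '#4c#', '#4c#', '#4c#']

Walking the string: at [1:6] → '#jeu#'; at [8:10] → '##'; at [13:17] → '#4c#'; at [21:25] → '#4c#'; at [28:32] → '#4c#'.
With no groups in the pattern, `findall` gives back each whole match — 5 here.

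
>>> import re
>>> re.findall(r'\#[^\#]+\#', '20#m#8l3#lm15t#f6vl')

Scanning left to right: at [2:5] → '#m#'; at [8:15] → '#lm15t#'.
With no groups in the pattern, `findall` gives back each whole match — 2 here.

['#m#', '#lm15t#']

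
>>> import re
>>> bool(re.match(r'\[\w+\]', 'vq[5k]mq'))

False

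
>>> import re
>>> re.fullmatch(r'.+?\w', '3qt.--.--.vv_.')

None

`re.fullmatch` requires the pattern to consume the entire string.
Here there's no way to consume every character, so the call returns None.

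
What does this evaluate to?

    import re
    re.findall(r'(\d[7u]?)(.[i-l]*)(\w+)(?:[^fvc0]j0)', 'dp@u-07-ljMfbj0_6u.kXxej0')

[('07', '-lj', 'Mf'), ('6u', '.k', 'Xx')]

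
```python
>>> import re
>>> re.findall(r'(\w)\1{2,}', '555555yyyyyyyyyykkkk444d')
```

`\1` has to match the exact text group 1 already captured.
Walking the string: at [0:6] match '555555', group 1 = '5'; at [6:16] match 'yyyyyyyyyy', group 1 = 'y'; at [16:20] match 'kkkk', group 1 = 'k'; at [20:23] match '444', group 1 = '4'.
With a single group, `findall` returns only what that group captured — 4 items.

['5', 'y', 'k', '4']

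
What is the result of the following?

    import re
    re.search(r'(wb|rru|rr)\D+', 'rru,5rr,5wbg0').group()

'rru,'

The match spans [0:4] → 'rru,'.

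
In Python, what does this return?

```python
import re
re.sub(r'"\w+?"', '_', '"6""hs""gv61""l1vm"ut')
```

'____ut'

Each match is replaced by '_'.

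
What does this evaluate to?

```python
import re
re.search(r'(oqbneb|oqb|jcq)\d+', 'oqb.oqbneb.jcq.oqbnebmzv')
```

Here nothing in the string fits, so the call returns None.

None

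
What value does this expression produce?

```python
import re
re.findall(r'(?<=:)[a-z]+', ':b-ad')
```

['b']

The `(?=…)`/`(?<=…)` assertion just peeks at neighbouring text; it doesn't advance the match position.
`findall` yields the raw match text (1 of them) because the pattern has no groups.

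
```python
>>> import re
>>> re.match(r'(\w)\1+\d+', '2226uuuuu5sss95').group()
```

'2226'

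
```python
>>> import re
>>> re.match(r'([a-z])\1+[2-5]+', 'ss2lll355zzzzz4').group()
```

`\1` has to match the exact text group 1 already captured.
With `match`, the pattern is implicitly anchored at the beginning.
The match spans [0:3] → 'ss2'.
Captured: group 1 = 's'.

'ss2'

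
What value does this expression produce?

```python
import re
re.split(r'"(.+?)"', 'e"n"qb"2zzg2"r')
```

Because the quantifier is non-greedy, it stops expanding at the earliest point where the rest of the pattern can succeed.
The group in the pattern means `split` returns the separators' captures alongside the pieces.

['e', 'n', 'qb', '2zzg2', 'r']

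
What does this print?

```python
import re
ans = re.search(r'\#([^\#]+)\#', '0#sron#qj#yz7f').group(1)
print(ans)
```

sron

The match spans [1:7] → '#sron#'.
Captured: group 1 = 'sron'.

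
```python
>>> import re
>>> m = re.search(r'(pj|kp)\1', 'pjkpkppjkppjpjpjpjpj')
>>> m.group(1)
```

The backreference `\1` re-matches whatever the first group consumed, character for character.
`re.search` tries every starting position until one works.
The match spans [2:6] → 'kpkp'.
Captured: group 1 = 'kp'.

'kp'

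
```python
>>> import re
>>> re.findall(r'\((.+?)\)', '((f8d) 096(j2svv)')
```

The `?` after the quantifier makes it lazy — it takes as little as possible before letting the rest of the pattern try.
Walking the string: at [0:6] match '((f8d)', group 1 = '(f8d'; at [10:17] match '(j2svv)', group 1 = 'j2svv'.
`findall` collects group 1 from each match (2 total).

['(f8d', 'j2svv']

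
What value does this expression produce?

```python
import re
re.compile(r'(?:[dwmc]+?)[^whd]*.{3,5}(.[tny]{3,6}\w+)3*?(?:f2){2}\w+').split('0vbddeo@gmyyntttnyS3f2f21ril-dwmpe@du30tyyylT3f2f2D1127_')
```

Because the quantifier is non-greedy, it stops expanding at the earliest point where the rest of the pattern can succeed.
The group in the pattern means `split` returns the separators' captures alongside the pieces.

['0vb', 'myyntttnyS3', '-', 'tyyylT3', '']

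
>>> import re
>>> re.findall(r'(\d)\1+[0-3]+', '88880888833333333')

The backreference `\1` re-matches whatever the first group consumed, character for character.
Matches: at [0:5] match '88880', group 1 = '8'; at [5:17] match '888833333333', group 1 = '8'.
Because there's exactly one group, `findall` drops the full match and keeps group 1 from each hit.

['8', '8']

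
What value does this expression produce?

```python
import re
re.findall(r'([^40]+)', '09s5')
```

Pattern: one or more of any character except [40] (captured).
Walking the string: at [1:4] match '9s5', group 1 = '9s5'.
Because there's exactly one group, `findall` drops the full match and keeps group 1 from the one hit.

['9s5']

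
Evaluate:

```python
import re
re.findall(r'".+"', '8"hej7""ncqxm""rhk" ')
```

['"hej7""ncqxm""rhk"']

Scanning left to right: at [1:19] → '"hej7""ncqxm""rhk"'.
No capturing groups, so `findall` returns the 1 full match string.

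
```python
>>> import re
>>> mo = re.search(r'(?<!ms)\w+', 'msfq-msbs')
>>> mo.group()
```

'msfq'

`(?!…)`/`(?<!…)` only lets a position through if the neighbouring text does NOT match; no characters are consumed.
`re.search` scans for the first position where the pattern succeeds.
The match spans [0:4] → 'msfq'.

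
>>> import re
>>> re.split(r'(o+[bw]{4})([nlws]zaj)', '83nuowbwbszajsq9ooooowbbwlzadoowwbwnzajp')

Pattern: one or more of the literal 'o', then exactly 4 of one of [bw] (captured); then one of [nlws], then the literal 'zaj' (captured).
Matches to split on: at [4:13] → 'owbwbszaj'; at [29:39] → 'oowwbwnzaj'.
Because the pattern has a capturing group, `split` also inserts each captured text between the pieces.

['83nu', 'owbwb', 'szaj', 'sq9ooooowbbwlzad', 'oowwbw', 'nzaj', 'p']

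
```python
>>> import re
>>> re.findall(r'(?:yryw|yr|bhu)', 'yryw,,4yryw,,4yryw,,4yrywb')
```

['yryw', 'yryw', 'yryw', 'yryw']

`|` is ordered: at each position the engine commits to the first alternative that works.
No capturing groups, so `findall` returns the 4 full match strings.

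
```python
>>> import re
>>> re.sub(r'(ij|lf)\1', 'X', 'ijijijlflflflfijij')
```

'XijXXX'

The backreference `\1` re-matches whatever the first group consumed, character for character.
`sub` substitutes 'X' at each match site.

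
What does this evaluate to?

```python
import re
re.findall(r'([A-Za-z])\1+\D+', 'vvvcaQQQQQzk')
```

['v']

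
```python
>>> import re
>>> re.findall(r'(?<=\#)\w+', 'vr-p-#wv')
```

The `(?=…)`/`(?<=…)` assertion just peeks at neighbouring text; it doesn't advance the match position.
With no groups in the pattern, `findall` gives back each whole match — 1 here.

['wv']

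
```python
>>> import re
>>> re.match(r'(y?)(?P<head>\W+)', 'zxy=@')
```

The pattern matches optionally a literal 'y' (captured); then one or more of a non-word character (captured as 'head').
`re.match` only tries the pattern at the start of the string.
Here position 0 doesn't satisfy it, so the call returns None.

None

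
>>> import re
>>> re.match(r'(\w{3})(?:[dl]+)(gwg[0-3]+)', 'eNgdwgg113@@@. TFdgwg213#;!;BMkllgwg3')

None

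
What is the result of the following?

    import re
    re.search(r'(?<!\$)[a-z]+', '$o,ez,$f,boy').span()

`(?!…)`/`(?<!…)` only lets a position through if the neighbouring text does NOT match; no characters are consumed.
The match spans [3:5] → 'ez'.

(3, 5)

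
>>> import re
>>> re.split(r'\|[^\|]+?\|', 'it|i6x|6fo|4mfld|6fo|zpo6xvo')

`split` removes every match and returns the 3 fragments in between.

['it', '6fo', '6fo|zpo6xvo']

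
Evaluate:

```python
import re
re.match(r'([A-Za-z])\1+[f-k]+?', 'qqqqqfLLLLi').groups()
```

('q',)

The match spans [0:6] → 'qqqqqf'.
Captured: group 1 = 'q'.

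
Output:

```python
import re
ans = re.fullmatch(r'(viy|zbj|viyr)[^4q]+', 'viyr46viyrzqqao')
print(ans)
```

None

`re.fullmatch` is like wrapping the pattern in `^…$` (in single-line mode).
Here the pattern can't cover the whole string, so the call returns None.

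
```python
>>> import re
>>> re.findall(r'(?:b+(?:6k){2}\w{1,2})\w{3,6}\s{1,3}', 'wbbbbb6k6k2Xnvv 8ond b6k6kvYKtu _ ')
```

['bbbbb6k6k2Xnvv ', 'b6k6kvYKtu ']

Since nothing is captured, `findall` lists the 2 matched substrings directly.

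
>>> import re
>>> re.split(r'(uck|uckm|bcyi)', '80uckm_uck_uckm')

Branches in `(...|...)` are attempted left-to-right; the first branch that allows the whole pattern to succeed is taken.
Matches to split on: at [2:5] → 'uck'; at [7:10] → 'uck'; at [11:14] → 'uck'.
Because the pattern has a capturing group, `split` also inserts each captured text between the pieces.

['80', 'uck', 'm_', 'uck', '_', 'uck', 'm']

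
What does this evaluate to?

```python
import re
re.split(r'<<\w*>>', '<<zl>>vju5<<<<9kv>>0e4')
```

Matches to split on: at [0:6] → '<<zl>>'; at [12:19] → '<<9kv>>'.
`split` removes every match and returns the 3 fragments in between.

['', 'vju5<<', '0e4']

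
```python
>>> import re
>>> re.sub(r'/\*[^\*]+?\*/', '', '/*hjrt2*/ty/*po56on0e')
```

'ty/*po56on0e'

Matches: at [0:9] → '/*hjrt2*/'.
`sub` substitutes '' at each match site.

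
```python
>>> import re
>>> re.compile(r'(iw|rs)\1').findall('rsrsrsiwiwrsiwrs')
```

`\1` has to match the exact text group 1 already captured.
Walking the string: at [0:4] match 'rsrs', group 1 = 'rs'; at [6:10] match 'iwiw', group 1 = 'iw'.
Because there's exactly one group, `findall` drops the full match and keeps group 1 from each hit.

['rs', 'iw']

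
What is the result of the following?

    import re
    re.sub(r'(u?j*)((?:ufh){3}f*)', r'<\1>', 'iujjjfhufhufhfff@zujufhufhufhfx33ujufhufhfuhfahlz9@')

'iujjjfhufhufhfff@z<uj>x33ujufhufhfuhfahlz9@'

The pattern matches optionally a literal 'u', then zero or more of a literal 'j' (captured); then the literal 'ufh' repeated 3 times, then zero or more of the literal 'f' (captured).
Matches: at [18:30] → 'ujufhufhufhf'.
`\1` in the replacement pulls in group 1's text for each match.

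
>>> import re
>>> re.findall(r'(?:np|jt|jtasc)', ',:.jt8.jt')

['jt', 'jt']

Scanning left to right: at [3:5] → 'jt'; at [7:9] → 'jt'.
With no groups in the pattern, `findall` gives back each whole match — 2 here.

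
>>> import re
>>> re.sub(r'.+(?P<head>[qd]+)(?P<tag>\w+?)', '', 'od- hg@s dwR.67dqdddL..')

'..'

The pattern matches one or more of any character; then one or more of one of [qd] (captured as 'head'); then one or more of a word character (lazy) (captured as 'tag').
Matches: at [0:21] → 'od- hg@s dwR.67dqdddL'.
Every occurrence is swapped for ''.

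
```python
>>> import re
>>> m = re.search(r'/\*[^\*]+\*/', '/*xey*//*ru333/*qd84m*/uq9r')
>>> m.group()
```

`re.search` scans for the first position where the pattern succeeds.
The match spans [0:7] → '/*xey*/'.

'/*xey*/'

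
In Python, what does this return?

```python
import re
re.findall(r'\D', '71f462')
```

['f']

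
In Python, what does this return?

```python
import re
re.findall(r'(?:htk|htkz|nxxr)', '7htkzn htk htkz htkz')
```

Alternation tries branches left to right and keeps the first one that lets the overall match succeed at that position.
`findall` yields the raw match text (4 of them) because the pattern has no groups.

['htk', 'htk', 'htk', 'htk']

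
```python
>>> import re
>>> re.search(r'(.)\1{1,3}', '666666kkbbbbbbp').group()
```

After group 1 captures some text, `\1` only succeeds where that same text appears again.
Unlike `match`, `search` isn't anchored — it looks for the pattern anywhere in the string.
The match spans [0:4] → '6666'.
Captured: group 1 = '6'.

'6666'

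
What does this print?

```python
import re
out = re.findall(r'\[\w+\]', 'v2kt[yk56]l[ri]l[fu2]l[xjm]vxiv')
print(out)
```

Matches: at [4:10] → '[yk56]'; at [11:15] → '[ri]'; at [16:21] → '[fu2]'; at [22:27] → '[xjm]'.
No capturing groups, so `findall` returns the 4 full match strings.

['[yk56]', '[ri]', '[fu2]', '[xjm]']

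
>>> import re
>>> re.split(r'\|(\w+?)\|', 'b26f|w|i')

['b26f', 'w', 'i']

Matches to split on: at [4:7] → '|w|'.
With a capturing group present, the delimiter's captured portion is kept in the result list.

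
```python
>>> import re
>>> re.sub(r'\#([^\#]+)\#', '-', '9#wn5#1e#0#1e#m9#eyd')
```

'9-1e-1e-eyd'

Matches: at [1:6] → '#wn5#'; at [8:11] → '#0#'; at [13:17] → '#m9#'.
Every occurrence is swapped for '-'.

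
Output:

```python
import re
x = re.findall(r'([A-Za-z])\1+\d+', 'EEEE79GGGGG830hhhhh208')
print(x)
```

`\1` is not a pattern — it's the concrete string captured by group 1, re-applied verbatim.
Walking the string: at [0:6] match 'EEEE79', group 1 = 'E'; at [6:14] match 'GGGGG830', group 1 = 'G'; at [14:22] match 'hhhhh208', group 1 = 'h'.
One capturing group, so `findall` returns just the captured substring from each match — 3 in all.

['E', 'G', 'h']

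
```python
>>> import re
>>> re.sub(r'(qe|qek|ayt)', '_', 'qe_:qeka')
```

Alternation tries branches left to right and keeps the first one that lets the overall match succeed at that position.
`sub` substitutes '_' at each match site.

'__:_ka'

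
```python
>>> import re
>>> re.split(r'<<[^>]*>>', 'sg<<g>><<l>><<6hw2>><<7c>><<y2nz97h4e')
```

['sg', '', '', '', '<<y2nz97h4e']

Matches to split on: at [2:7] → '<<g>>'; at [7:12] → '<<l>>'; at [12:20] → '<<6hw2>>'; at [20:26] → '<<7c>>'.
The string is cut at each match, leaving 5 pieces.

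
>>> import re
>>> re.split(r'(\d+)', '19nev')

['', '19', 'nev']

The pattern matches one or more of a digit (captured).
Matches to split on: at [0:2] → '19'.
With a capturing group present, the delimiter's captured portion is kept in the result list.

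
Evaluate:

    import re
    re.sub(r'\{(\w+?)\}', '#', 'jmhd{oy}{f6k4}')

Matches: at [4:8] → '{oy}'; at [8:14] → '{f6k4}'.
`sub` substitutes '#' at each match site.

'jmhd##'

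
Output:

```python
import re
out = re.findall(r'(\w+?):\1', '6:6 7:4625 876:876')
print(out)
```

`\1` is not a pattern — it's the concrete string captured by group 1, re-applied verbatim.
One capturing group, so `findall` returns just the captured substring from each match — 2 in all.

['6', '876']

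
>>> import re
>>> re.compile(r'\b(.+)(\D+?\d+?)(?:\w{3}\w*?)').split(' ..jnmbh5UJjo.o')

[' ..', 'jnmb', 'h5', 'o.o']

The pattern matches a word boundary (`\b`, zero-width); then one or more of any character (captured); then one or more of a non-digit (lazy), then one or more of a digit (lazy) (captured); then exactly 3 of a word character, then zero or more of a word character (lazy) (non-capturing group).
The `?` after the quantifier makes it lazy — it takes as little as possible before letting the rest of the pattern try.
Matches to split on: at [3:12] → 'jnmbh5UJj'.
With a capturing group present, the delimiter's captured portion is kept in the result list.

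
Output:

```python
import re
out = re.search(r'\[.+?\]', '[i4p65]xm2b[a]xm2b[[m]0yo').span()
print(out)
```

Lazy quantifiers expand one character at a time until the remainder of the pattern can match.
`re.search` scans for the first position where the pattern succeeds.
The match spans [0:7] → '[i4p65]'.

(0, 7)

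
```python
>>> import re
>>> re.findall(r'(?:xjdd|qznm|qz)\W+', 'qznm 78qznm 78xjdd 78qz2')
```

With no groups in the pattern, `findall` gives back each whole match — 3 here.

['qznm ', 'qznm ', 'xjdd ']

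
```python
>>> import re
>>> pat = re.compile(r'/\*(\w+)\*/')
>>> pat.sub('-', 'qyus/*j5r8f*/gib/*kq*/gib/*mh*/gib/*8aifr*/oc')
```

'qyus-gib-gib-gib-oc'

Matches: at [4:13] → '/*j5r8f*/'; at [16:22] → '/*kq*/'; at [25:31] → '/*mh*/'; at [34:43] → '/*8aifr*/'.
Each match is replaced by '-'.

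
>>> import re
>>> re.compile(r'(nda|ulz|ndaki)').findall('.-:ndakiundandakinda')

Alternation tries branches left to right and keeps the first one that lets the overall match succeed at that position.
Matches: at [3:6] match 'nda', group 1 = 'nda'; at [9:12] match 'nda', group 1 = 'nda'; at [12:15] match 'nda', group 1 = 'nda'; at [17:20] match 'nda', group 1 = 'nda'.
`findall` collects group 1 from each match (4 total).

['nda', 'nda', 'nda', 'nda']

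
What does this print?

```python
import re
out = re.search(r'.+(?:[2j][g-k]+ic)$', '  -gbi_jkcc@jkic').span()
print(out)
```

The pattern matches one or more of any character; then one of [2j], then one or more of a character in [g-k], then the literal 'ic' (non-capturing group); then anchored at the end.
The match spans [0:16] → '  -gbi_jkcc@jkic'.

(0, 16)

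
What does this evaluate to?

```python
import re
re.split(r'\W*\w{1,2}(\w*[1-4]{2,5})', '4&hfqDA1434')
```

['4', 'qDA1434', '']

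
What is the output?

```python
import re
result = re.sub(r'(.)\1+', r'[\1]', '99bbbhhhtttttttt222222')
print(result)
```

[9][b][h][t][2]

The backreference `\1` re-matches whatever the first group consumed, character for character.
`\1` in the replacement pulls in group 1's text for each match.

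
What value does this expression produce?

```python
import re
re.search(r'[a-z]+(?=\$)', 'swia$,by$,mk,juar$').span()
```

The `(?=…)`/`(?<=…)` assertion just peeks at neighbouring text; it doesn't advance the match position.
`re.search` tries every starting position until one works.
The match spans [0:4] → 'swia'.

(0, 4)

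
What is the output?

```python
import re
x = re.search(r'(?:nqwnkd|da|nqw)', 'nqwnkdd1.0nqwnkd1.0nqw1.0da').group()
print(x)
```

The regex engine tests alternatives in the order written; an earlier branch that matches wins even if a later one would match more.
`search` walks the string left to right and returns the first match it finds.
The match spans [0:6] → 'nqwnkd'.

nqwnkd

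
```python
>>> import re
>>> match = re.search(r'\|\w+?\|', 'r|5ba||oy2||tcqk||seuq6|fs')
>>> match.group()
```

'|5ba|'

`re.search` tries every starting position until one works.
The match spans [1:6] → '|5ba|'.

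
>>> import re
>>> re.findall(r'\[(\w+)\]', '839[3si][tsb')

Walking the string: at [3:8] match '[3si]', group 1 = '3si'.
One capturing group, so `findall` returns just the captured substring from the one match — 1 in all.

['3si']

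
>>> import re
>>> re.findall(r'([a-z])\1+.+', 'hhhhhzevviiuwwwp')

['h']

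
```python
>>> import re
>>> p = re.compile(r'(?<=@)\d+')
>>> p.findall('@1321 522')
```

['1321']

Lookahead/lookbehind check context without consuming it, so the matched span excludes the asserted characters.
Walking the string: at [1:5] → '1321'.
`findall` yields the raw match text (1 of them) because the pattern has no groups.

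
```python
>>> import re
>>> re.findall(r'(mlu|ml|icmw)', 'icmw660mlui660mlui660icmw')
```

['icmw', 'mlu', 'mlu', 'icmw']

The regex engine tests alternatives in the order written; an earlier branch that matches wins even if a later one would match more.
Because there's exactly one group, `findall` drops the full match and keeps group 1 from each hit.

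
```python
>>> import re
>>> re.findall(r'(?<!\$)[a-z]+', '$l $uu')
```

['u']

Because the assertion is negative and zero-width, positions next to the forbidden text are skipped.
`findall` yields the raw match text (1 of them) because the pattern has no groups.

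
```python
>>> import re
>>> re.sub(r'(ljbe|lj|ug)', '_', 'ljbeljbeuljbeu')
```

'__u_u'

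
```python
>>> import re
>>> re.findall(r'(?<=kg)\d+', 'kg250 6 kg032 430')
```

['250', '032']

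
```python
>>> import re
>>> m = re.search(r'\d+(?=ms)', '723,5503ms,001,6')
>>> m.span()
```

Lookahead/lookbehind check context without consuming it, so the matched span excludes the asserted characters.
The match spans [4:8] → '5503'.

(4, 8)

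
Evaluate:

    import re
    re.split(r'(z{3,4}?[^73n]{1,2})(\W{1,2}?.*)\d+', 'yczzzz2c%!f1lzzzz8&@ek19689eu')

The pattern matches 3 to 4 of a literal 'z' (lazy), then 1 to 2 of any character except [73n] (captured); then 1 to 2 of a non-word character (lazy), then zero or more of any character (captured); then one or more of a digit.
Matches to split on: at [2:27] → 'zzzz2c%!f1lzzzz8&@ek19689'.
The group in the pattern means `split` returns the separators' captures alongside the pieces.

['yc', 'zzzz2c', '%!f1lzzzz8&@ek1968', 'eu']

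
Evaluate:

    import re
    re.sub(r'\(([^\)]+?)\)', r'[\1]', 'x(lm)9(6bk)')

Matches: at [1:5] → '(lm)'; at [6:11] → '(6bk)'.
The replacement refers to a captured group, so each match is rewritten using its own captured text.

'x[lm]9[6bk]'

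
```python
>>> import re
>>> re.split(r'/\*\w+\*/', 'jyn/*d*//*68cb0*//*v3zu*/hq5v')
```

['jyn', '', '', 'hq5v']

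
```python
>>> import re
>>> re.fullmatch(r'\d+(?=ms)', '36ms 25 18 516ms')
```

None

`fullmatch` succeeds only if the pattern covers the string from start to end.
Here the string isn't matched end-to-end, so the call returns None.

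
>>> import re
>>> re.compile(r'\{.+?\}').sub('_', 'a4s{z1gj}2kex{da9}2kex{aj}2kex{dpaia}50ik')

'a4s_2kex_2kex_2kex_50ik'

With the lazy modifier that quantifier settles for the fewest repetitions that let the rest of the pattern succeed (the atoms after it are unaffected and can still be greedy).
Matches: at [3:9] → '{z1gj}'; at [13:18] → '{da9}'; at [22:26] → '{aj}'; at [30:37] → '{dpaia}'.
`sub` substitutes '_' at each match site.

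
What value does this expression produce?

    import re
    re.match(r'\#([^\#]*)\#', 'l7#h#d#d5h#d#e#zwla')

With `match`, the pattern is implicitly anchored at the beginning.
Here the pattern fails at index 0, so the call returns None.

None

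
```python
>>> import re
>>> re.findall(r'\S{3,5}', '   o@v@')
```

['o@v@']

Pattern: 3 to 5 of a non-whitespace character.
Walking the string: at [3:7] → 'o@v@'.
Since nothing is captured, `findall` lists the 1 matched substring directly.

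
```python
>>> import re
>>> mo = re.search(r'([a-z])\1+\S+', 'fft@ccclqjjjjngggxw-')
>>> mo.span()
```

(0, 20)

`\1` has to match the exact text group 1 already captured.
`search` walks the string left to right and returns the first match it finds.
The match spans [0:20] → 'fft@ccclqjjjjngggxw-'.
Captured: group 1 = 'f'.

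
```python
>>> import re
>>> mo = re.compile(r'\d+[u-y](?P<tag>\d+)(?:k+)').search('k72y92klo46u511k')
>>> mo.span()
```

Pattern: one or more of a digit, then a character in [u-y]; then one or more of a digit (captured as 'tag'); then one or more of a literal 'k' (non-capturing group).
Unlike `match`, `search` isn't anchored — it looks for the pattern anywhere in the string.
The match spans [1:7] → '72y92k'.
Captured: group 1 = '92'.

(1, 7)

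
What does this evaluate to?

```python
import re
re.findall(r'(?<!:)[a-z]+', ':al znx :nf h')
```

A negative assertion filters positions out without eating any characters.
Matches: at [2:3] → 'l'; at [4:7] → 'znx'; at [10:11] → 'f'; at [12:13] → 'h'.
`findall` yields the raw match text (4 of them) because the pattern has no groups.

['l', 'znx', 'f', 'h']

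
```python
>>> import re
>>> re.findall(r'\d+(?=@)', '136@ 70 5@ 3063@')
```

Lookahead/lookbehind check context without consuming it, so the matched span excludes the asserted characters.
Since nothing is captured, `findall` lists the 3 matched substrings directly.

['136', '5', '3063']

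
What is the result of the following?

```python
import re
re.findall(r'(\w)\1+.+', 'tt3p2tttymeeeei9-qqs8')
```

['t']

`\1` has to match the exact text group 1 already captured.
Matches: at [0:21] match 'tt3p2tttymeeeei9-qqs8', group 1 = 't'.
Because there's exactly one group, `findall` drops the full match and keeps group 1 from the one hit.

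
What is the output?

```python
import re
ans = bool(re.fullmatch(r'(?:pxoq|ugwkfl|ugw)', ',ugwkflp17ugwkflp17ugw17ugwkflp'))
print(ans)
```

`fullmatch` succeeds only if the pattern covers the string from start to end.
Here the string isn't matched end-to-end, so the call returns None, and `bool(None)` is False.

False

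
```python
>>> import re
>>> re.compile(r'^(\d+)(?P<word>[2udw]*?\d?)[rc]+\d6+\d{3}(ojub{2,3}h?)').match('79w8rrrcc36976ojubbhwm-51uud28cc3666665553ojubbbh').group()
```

'79w8rrrcc36976ojubbh'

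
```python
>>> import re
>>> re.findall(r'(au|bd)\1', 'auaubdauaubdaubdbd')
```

After group 1 captures some text, `\1` only succeeds where that same text appears again.
Matches: at [0:4] match 'auau', group 1 = 'au'; at [6:10] match 'auau', group 1 = 'au'; at [14:18] match 'bdbd', group 1 = 'bd'.
With a single group, `findall` returns only what that group captured — 3 items.

['au', 'au', 'bd']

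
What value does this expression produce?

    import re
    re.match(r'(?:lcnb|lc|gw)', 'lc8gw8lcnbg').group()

'lc'

`re.match` only tries the pattern at the start of the string.
The match spans [0:2] → 'lc'.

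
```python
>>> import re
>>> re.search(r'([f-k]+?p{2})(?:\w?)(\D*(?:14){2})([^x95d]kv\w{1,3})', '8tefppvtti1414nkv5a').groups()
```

('fpp', 'tti1414', 'nkv5a')

The match spans [3:19] → 'fppvtti1414nkv5a'.
Captured: group 1 = 'fpp', group 2 = 'tti1414', group 3 = 'nkv5a'.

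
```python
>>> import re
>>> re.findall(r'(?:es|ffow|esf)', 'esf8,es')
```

Branches in `(...|...)` are attempted left-to-right; the first branch that allows the whole pattern to succeed is taken.
No capturing groups, so `findall` returns the 2 full match strings.

['es', 'es']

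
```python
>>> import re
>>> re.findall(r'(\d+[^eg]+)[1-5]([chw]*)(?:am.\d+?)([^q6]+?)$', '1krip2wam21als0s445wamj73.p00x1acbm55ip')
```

The pattern matches one or more of a digit, then one or more of any character except [eg] (captured); then a character in [1-5]; then zero or more of one of [chw] (captured); then the literal 'am', then any character, then one or more of a digit (lazy) (non-capturing group); then one or more of any character except [q6] (lazy) (captured); then anchored at the end.
Lazy quantifiers expand one character at a time until the remainder of the pattern can match.
Walking the string: at [0:39] match '1krip2wam21als0s445wamj73.p00x1acbm55ip', groups = ('1krip2wam21als0s44', 'w', '3.p00x1acbm55ip').
Multiple groups make `findall` return tuples — one 3-tuple for the one match.

[('1krip2wam21als0s44', 'w', '3.p00x1acbm55ip')]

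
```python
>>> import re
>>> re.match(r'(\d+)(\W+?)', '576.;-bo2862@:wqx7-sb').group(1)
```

'576'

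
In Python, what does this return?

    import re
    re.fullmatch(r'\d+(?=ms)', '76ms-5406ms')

None

For `fullmatch`, every character of the input must be accounted for by the pattern.
Here the pattern can't cover the whole string, so the call returns None.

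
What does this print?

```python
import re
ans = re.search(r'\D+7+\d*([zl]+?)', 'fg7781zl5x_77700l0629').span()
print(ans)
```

(0, 7)

Pattern: one or more of a non-digit, then one or more of a literal '7'; then zero or more of a digit; then one or more of one of [zl] (lazy) (captured).
A non-greedy quantifier consumes as few characters as it can — just enough that the remainder of the pattern still matches from where it stops; whatever follows it matches normally.
`search` walks the string left to right and returns the first match it finds.
The match spans [0:7] → 'fg7781z'.
Captured: group 1 = 'z'.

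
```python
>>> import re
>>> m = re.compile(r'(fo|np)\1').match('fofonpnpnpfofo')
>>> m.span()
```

With `match`, the pattern is implicitly anchored at the beginning.
The match spans [0:4] → 'fofo'.

(0, 4)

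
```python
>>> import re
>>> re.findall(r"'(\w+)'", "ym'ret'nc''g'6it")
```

['ret', 'g']

Walking the string: at [2:7] match "'ret'", group 1 = 'ret'; at [10:13] match "'g'", group 1 = 'g'.
Because there's exactly one group, `findall` drops the full match and keeps group 1 from each hit.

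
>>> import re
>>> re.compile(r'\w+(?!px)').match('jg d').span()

(0, 2)

`match` is anchored at position 0; if the pattern doesn't fit there, it returns None.
The match spans [0:2] → 'jg'.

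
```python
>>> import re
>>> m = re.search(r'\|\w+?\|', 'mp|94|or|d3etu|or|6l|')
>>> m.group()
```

'|94|'

The match spans [2:6] → '|94|'.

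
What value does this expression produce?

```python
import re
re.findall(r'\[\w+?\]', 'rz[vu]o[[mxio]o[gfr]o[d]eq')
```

No capturing groups, so `findall` returns the 4 full match strings.

['[vu]', '[mxio]', '[gfr]', '[d]']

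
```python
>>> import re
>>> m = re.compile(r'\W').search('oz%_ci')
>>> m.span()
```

The match spans [2:3] → '%'.

(2, 3)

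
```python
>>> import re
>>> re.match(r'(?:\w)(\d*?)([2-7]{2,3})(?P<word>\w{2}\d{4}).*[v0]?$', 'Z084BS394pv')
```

This matches a word character (non-capturing group); then zero or more of a digit (lazy) (captured); then 2 to 3 of a character in [2-7] (captured); then exactly 2 of a word character, then exactly 4 of a digit (captured as 'word'); then zero or more of any character, then optionally one of [v0]; then anchored at the end.
With `match`, the pattern is implicitly anchored at the beginning.
Here the string doesn't start with a match, so the call returns None.

None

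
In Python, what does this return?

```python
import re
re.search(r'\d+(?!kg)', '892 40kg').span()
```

Because the assertion is negative and zero-width, positions next to the forbidden text are skipped.
Unlike `match`, `search` isn't anchored — it looks for the pattern anywhere in the string.
The match spans [0:3] → '892'.

(0, 3)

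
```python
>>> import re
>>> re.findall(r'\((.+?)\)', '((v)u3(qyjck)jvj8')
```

['(v', 'qyjck']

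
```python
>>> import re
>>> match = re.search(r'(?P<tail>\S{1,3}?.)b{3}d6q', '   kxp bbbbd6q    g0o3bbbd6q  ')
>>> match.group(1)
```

'g0o3'

Pattern: 1 to 3 of a non-whitespace character (lazy), then any character (captured as 'tail'); then exactly 3 of the literal 'b', then the literal 'd6q'.
`re.search` scans for the first position where the pattern succeeds.
The match spans [18:28] → 'g0o3bbbd6q'.
Captured: group 1 = 'g0o3'.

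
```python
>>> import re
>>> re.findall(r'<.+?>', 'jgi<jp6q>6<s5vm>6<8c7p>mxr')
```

['<jp6q>', '<s5vm>', '<8c7p>']

Because the quantifier is non-greedy, it stops expanding at the earliest point where the rest of the pattern can succeed.
Walking the string: at [3:9] → '<jp6q>'; at [10:16] → '<s5vm>'; at [17:23] → '<8c7p>'.
Since nothing is captured, `findall` lists the 3 matched substrings directly.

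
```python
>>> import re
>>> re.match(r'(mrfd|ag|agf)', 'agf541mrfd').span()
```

Alternation isn't longest-match — the leftmost alternative that fits at this position is chosen.
With `match`, the pattern is implicitly anchored at the beginning.
The match spans [0:2] → 'ag'.
Captured: group 1 = 'ag'.

(0, 2)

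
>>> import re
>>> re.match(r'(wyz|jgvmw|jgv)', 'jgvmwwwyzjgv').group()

'jgvmw'

The regex engine tests alternatives in the order written; an earlier branch that matches wins even if a later one would match more.
With `match`, the pattern is implicitly anchored at the beginning.
The match spans [0:5] → 'jgvmw'.
Captured: group 1 = 'jgvmw'.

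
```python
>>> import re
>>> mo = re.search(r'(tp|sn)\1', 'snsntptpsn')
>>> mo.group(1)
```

'sn'

A backreference is literal: `\1` must see the identical characters the first group matched.
Unlike `match`, `search` isn't anchored — it looks for the pattern anywhere in the string.
The match spans [0:4] → 'snsn'.
Captured: group 1 = 'sn'.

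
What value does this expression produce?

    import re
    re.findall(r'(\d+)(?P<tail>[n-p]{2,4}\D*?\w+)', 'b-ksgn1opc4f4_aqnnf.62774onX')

[('1', 'opc4f4_aqnnf'), ('62774', 'onX')]

This matches one or more of a digit (captured); then 2 to 4 of a character in [n-p], then zero or more of a non-digit (lazy), then one or more of a word character (captured as 'tail').
Walking the string: at [6:19] match '1opc4f4_aqnnf', groups = ('1', 'opc4f4_aqnnf'); at [20:28] match '62774onX', groups = ('62774', 'onX').
With 2 capturing groups, `findall` returns a 2-tuple per match.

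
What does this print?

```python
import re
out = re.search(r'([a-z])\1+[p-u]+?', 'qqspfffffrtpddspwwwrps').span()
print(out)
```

The backreference `\1` re-matches whatever the first group consumed, character for character.
The match spans [0:3] → 'qqs'.

(0, 3)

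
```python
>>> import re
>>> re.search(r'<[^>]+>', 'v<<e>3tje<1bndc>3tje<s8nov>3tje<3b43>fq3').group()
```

Unlike `match`, `search` isn't anchored — it looks for the pattern anywhere in the string.
The match spans [1:5] → '<<e>'.

'<<e>'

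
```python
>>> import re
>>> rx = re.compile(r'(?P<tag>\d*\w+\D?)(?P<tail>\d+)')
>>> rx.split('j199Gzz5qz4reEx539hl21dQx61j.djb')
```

['', 'j199Gzz5qz4reEx539hl21dQx6', '1', 'j.djb']

The pattern matches zero or more of a digit, then one or more of a word character, then optionally a non-digit (captured as 'tag'); then one or more of a digit (captured as 'tail').
With a capturing group present, the delimiter's captured portion is kept in the result list.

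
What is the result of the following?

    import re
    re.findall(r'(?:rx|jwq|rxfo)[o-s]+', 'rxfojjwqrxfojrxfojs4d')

['jwqr']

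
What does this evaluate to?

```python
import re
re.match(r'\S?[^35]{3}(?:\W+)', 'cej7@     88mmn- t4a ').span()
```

Pattern: optionally a non-whitespace character, then exactly 3 of any character except [35]; then one or more of a non-word character (non-capturing group).
`match` is anchored at position 0; if the pattern doesn't fit there, it returns None.
The match spans [0:10] → 'cej7@     '.

(0, 10)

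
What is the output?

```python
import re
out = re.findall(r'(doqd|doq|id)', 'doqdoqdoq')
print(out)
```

['doqd', 'doq']

`|` is ordered: at each position the engine commits to the first alternative that works.
Matches: at [0:4] match 'doqd', group 1 = 'doqd'; at [6:9] match 'doq', group 1 = 'doq'.
Because there's exactly one group, `findall` drops the full match and keeps group 1 from each hit.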